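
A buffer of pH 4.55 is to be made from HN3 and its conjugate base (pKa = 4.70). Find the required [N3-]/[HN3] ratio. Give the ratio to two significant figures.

pH = pKa + log(r) ⇒ log(r) = 4.55 − 4.70 = -0.15
r = [N3-]/[HN3] = 10^(-0.15) = 0.708

ratio = 0.71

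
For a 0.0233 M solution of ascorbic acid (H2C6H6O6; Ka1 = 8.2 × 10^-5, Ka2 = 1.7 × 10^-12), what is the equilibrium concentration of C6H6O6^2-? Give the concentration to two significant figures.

First ionization gives [H+] ≈ [HC6H6O6-] = 1.34 × 10^-3 M.
Second step: Ka2 = [H+][C6H6O6^2-]/[HC6H6O6-] ≈ [C6H6O6^2-] (since [H+] ≈ [HC6H6O6-]).
So [C6H6O6^2-] ≈ Ka2.

1.7 × 10^-12 M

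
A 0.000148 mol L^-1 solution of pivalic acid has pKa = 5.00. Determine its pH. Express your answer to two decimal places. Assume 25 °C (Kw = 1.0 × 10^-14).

pH = 4.47

(CH3)3CCOOH ⇌ (CH3)3CCOO- + H+
Ka = 10^(−5.00) = 1.00 × 10^-5
From the ICE table, Ka = x²/(0.000148 − x) = 1.00 × 10^-5.
The 5% rule fails; solving x² + Ka·x − Ka·C₀ = 0 exactly:
x = (−Ka + √(Ka² + 4·Ka·C₀))/2 = 3.38 × 10^-5 M
pH = −log[H+] = −log(3.38 × 10^-5) = 4.47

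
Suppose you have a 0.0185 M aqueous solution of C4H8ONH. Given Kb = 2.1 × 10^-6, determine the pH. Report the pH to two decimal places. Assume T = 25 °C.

C4H8ONH + H2O ⇌ C4H8ONH2+ + OH-
From the ICE table, Kb = [OH-]²/(0.0185 − [OH-]) = 2.1 × 10^-6.
Since Kb ≪ C₀, [OH-] ≈ √(Kb·C₀) = 1.97 × 10^-4 M.
([OH-]/C₀ = 1.1% < 5%, so the approximation holds.)
pOH = −log(1.97 × 10^-4) = 3.71; pH = 14.00 − 3.71 = 10.29

pH = 10.29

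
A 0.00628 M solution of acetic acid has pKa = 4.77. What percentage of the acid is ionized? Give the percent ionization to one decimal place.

5.1%

CH3COOH ⇌ CH3COO- + H+; let x = [H+] at equilibrium.
Ka = 10^(−4.77) = 1.70 × 10^-5
Solve x² + 1.7e-05x − 1.07e-07 = 0 → x = 3.18 × 10^-4 M
Fraction ionized = 3.18 × 10^-4 / 0.00628 = 0.0506 → 5.1%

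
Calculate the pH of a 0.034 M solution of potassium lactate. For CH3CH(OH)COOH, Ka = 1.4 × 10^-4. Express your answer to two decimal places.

pH = 8.19

CH3CH(OH)COO- is the conjugate base of the weak acid CH3CH(OH)COOH.
Kb = Kw/Ka = 1.0×10^-14 / 1.4 × 10^-4 = 7.14 × 10^-11
From the ICE table, Kb = x²/(0.034 − x) = 7.14 × 10^-11.
Since Kb ≪ C₀, x ≈ √(Kb·C₀) = 1.56 × 10^-6 M.
pOH = 5.81, so pH = 14.00 − pOH = 8.19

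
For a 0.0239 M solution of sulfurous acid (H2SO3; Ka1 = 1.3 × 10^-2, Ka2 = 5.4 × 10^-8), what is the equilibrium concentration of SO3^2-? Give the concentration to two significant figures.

5.4 × 10^-8 M

First ionization gives [H+] ≈ [HSO3-] = 1.23 × 10^-2 M.
Second step: Ka2 = [H+][SO3^2-]/[HSO3-] ≈ [SO3^2-] (since [H+] ≈ [HSO3-]).
So [SO3^2-] ≈ Ka2.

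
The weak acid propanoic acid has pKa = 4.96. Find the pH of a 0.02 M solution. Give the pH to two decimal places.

pH = 3.33

CH3CH2COOH ⇌ CH3CH2COO- + H+
Ka = 10^(−4.96) = 1.10 × 10^-5
From the ICE table, Ka = x²/(0.02 − x) = 1.10 × 10^-5.
Since Ka ≪ C₀, x ≈ √(Ka·C₀) = 4.69 × 10^-4 M.
(x/C₀ = 2.3% < 5%, so the approximation holds.)
pH = −log[H+] = −log(4.69 × 10^-4) = 3.33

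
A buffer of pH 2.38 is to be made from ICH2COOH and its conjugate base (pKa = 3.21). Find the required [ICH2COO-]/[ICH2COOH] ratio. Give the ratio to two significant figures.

pH = pKa + log(r) ⇒ log(r) = 2.38 − 3.21 = -0.83
r = [ICH2COO-]/[ICH2COOH] = 10^(-0.83) = 0.148

ratio = 0.15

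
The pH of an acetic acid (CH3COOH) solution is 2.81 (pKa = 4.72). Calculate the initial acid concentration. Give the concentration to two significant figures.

[H+] = 10^(-2.81) = 1.55 × 10^-3 M = x
Ka = 10^(−4.72) = 1.91 × 10^-5
Ka = x²/(C₀ − x) ⇒ C₀ = x + x²/Ka
C₀ = 1.55 × 10^-3 + (1.55 × 10^-3)²/(1.91 × 10^-5) = 1.27 × 10^-1 M

C₀ = 1.3 × 10^-1 M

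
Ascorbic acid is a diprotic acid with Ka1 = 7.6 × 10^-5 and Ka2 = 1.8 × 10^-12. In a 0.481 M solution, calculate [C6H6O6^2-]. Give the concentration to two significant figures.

First ionization gives [H+] ≈ [HC6H6O6-] = 6.05 × 10^-3 M.
Second step: Ka2 = [H+][C6H6O6^2-]/[HC6H6O6-] ≈ [C6H6O6^2-] (since [H+] ≈ [HC6H6O6-]).
So [C6H6O6^2-] ≈ Ka2.

1.8 × 10^-12 M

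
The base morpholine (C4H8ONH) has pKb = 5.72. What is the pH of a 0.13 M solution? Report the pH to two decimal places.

C4H8ONH + H2O ⇌ C4H8ONH2+ + OH-
Kb = 10^(−5.72) = 1.91 × 10^-6
From the ICE table, Kb = [OH-]²/(0.13 − [OH-]) = 1.91 × 10^-6.
Since Kb ≪ C₀, [OH-] ≈ √(Kb·C₀) = 4.98 × 10^-4 M.
pOH = −log(4.98 × 10^-4) = 3.30; pH = 14.00 − 3.30 = 10.70

pH = 10.70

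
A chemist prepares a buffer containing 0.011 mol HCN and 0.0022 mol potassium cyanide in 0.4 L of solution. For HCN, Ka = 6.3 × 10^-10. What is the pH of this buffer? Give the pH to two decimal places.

pH = 8.50

pKa = −log(6.3 × 10^-10) = 9.201
Using pH = pKa + log([base]/[acid]) with [base]/[acid] = 0.0022/0.011:
pH = 9.201 + (-0.699) = 8.50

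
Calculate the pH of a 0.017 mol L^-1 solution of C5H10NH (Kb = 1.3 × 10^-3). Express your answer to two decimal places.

pH = 11.61

C5H10NH + H2O ⇌ C5H10NH2+ + OH-
From the ICE table, Kb = [OH-]²/(0.017 − [OH-]) = 1.3 × 10^-3.
Here C₀/Kb ≈ 13.1, so the small-[OH-] approximation fails. Use the quadratic:
[OH-] = [−0.0013 + √(0.0013² + 8.84e-05)]/2 = 4.10 × 10^-3 M
pOH = −log(4.10 × 10^-3) = 2.39; pH = 14.00 − 2.39 = 11.61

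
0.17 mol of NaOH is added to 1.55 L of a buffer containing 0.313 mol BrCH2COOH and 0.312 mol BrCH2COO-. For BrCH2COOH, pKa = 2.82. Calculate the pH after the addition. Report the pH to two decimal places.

OH- converts BrCH2COOH to BrCH2COO-: BrCH2COOH → 0.143 mol, BrCH2COO- → 0.482 mol.
Henderson–Hasselbalch with mole ratio 0.482/0.143: pH = 2.82 + (+0.528)

pH = 3.35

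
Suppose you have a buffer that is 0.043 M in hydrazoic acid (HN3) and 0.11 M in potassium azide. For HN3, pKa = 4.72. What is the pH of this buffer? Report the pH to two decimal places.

pH = 5.13

pH = pKa + log([A⁻]/[HA]) = 4.72 + log(0.11/0.043)
pH = 4.72 + (+0.408) = 5.13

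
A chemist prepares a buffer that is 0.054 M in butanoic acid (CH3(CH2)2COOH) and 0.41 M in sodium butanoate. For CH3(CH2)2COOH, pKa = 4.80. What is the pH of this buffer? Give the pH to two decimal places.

pH = pKa + log([A⁻]/[HA]) = 4.80 + log(0.41/0.054)
pH = 4.80 + (+0.880) = 5.68

pH = 5.68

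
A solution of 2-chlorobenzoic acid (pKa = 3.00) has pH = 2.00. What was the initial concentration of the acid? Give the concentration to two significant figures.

C₀ = 1.1 × 10^-1 M

[H+] = 10^(-2.00) = 1.00 × 10^-2 M = x
Ka = 10^(−3.00) = 1.00 × 10^-3
Ka = x²/(C₀ − x) ⇒ C₀ = x + x²/Ka
C₀ = 1.00 × 10^-2 + (1.00 × 10^-2)²/(1.00 × 10^-3) = 1.10 × 10^-1 M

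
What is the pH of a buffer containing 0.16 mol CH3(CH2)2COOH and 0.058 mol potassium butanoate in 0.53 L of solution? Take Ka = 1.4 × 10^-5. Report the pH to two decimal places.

pH = 4.41

pKa = −log(1.4 × 10^-5) = 4.854
Using pH = pKa + log([base]/[acid]) with [base]/[acid] = 0.058/0.16:
pH = 4.854 + (-0.441) = 4.41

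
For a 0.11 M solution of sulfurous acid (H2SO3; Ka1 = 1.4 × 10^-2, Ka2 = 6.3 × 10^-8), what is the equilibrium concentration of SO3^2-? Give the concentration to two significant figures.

6.3 × 10^-8 M

First ionization gives [H+] ≈ [HSO3-] = 3.29 × 10^-2 M.
Second step: Ka2 = [H+][SO3^2-]/[HSO3-] ≈ [SO3^2-] (since [H+] ≈ [HSO3-]).
So [SO3^2-] ≈ Ka2.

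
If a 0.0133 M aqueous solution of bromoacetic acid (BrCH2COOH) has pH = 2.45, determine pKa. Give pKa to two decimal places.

pKa = 2.89

[H+] = 10^(-2.45) = 3.55 × 10^-3 M
At equilibrium [HA] = 0.0133 − 3.55 × 10^-3 = 9.75 × 10^-3 M
Ka = [H+][A-]/[HA] = (3.55 × 10^-3)² / 9.75 × 10^-3 = 1.29 × 10^-3
pKa = -log(1.29 × 10^-3) = 2.89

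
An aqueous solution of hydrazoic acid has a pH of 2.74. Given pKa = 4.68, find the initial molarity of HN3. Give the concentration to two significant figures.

[H+] = 10^(-2.74) = 1.82 × 10^-3 M = x
Ka = 10^(−4.68) = 2.09 × 10^-5
Ka = x²/(C₀ − x) ⇒ C₀ = x + x²/Ka
C₀ = 1.82 × 10^-3 + (1.82 × 10^-3)²/(2.09 × 10^-5) = 1.60 × 10^-1 M

C₀ = 1.6 × 10^-1 M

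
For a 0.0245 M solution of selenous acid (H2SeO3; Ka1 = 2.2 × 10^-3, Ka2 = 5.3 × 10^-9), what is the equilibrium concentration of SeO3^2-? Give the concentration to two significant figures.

5.3 × 10^-9 M

First ionization gives [H+] ≈ [HSeO3-] = 6.32 × 10^-3 M.
Second step: Ka2 = [H+][SeO3^2-]/[HSeO3-] ≈ [SeO3^2-] (since [H+] ≈ [HSeO3-]).
So [SeO3^2-] ≈ Ka2.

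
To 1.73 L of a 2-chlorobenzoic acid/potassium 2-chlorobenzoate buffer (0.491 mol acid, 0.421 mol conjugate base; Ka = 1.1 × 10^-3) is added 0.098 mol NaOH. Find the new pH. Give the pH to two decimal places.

After neutralization: n(ClC6H4COOH) = 0.393 mol, n(ClC6H4COO-) = 0.519 mol.
pKa = −log(1.1 × 10^-3) = 2.959
pH = pKa + log(n_ClC6H4COO-/n_ClC6H4COOH) = 2.959 + log(0.519/0.393) = 2.959 + (+0.121)

pH = 3.08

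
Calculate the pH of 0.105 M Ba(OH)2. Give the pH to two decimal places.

pH = 13.32

Ba(OH)2 is a strong base (each formula unit releases 2 OH-); [OH-] = 0.21 M.
pOH = -log(0.21) = 0.68
pH = 14.00 - 0.68 = 13.32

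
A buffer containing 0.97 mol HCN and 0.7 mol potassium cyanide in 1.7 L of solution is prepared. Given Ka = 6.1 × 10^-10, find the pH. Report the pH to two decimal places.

pH = 9.07

pKa = −log(6.1 × 10^-10) = 9.215
Using pH = pKa + log([base]/[acid]) with [base]/[acid] = 0.7/0.97:
pH = 9.215 + (-0.142) = 9.07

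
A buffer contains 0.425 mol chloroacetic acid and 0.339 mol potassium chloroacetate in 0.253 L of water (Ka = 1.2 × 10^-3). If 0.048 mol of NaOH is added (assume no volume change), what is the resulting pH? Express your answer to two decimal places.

pH = 2.93

OH- converts ClCH2COOH to ClCH2COO-: ClCH2COOH → 0.377 mol, ClCH2COO- → 0.387 mol.
pKa = −log(1.2 × 10^-3) = 2.921
pH = pKa + log([A⁻]/[HA]) = 2.921 + log(0.387/0.377) = 2.921 +0.011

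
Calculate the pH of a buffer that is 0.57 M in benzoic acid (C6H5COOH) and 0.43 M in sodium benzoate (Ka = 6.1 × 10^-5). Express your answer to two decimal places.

pKa = −log(6.1 × 10^-5) = 4.215
pH = pKa + log([A⁻]/[HA]) = 4.215 + log(0.43/0.57)
pH = 4.215 + (-0.122) = 4.09

pH = 4.09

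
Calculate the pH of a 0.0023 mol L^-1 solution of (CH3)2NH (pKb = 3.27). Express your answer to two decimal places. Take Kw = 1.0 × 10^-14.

(CH3)2NH + H2O ⇌ (CH3)2NH2+ + OH-
Kb = 10^(−3.27) = 5.37 × 10^-4
Kb = [OH-]²/(0.0023 − [OH-]) = 5.37 × 10^-4
Here C₀/Kb ≈ 4.28, so the small-[OH-] approximation fails. Use the quadratic:
[OH-] = (−Kb + √(Kb² + 4·Kb·C₀))/2 = 8.75 × 10^-4 M
pOH = 3.06, so pH = 14.00 − pOH = 10.94

pH = 10.94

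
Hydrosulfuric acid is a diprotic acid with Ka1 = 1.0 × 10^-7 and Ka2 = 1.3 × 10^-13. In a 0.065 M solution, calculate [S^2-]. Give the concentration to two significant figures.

1.3 × 10^-13 M

First ionization gives [H+] ≈ [HS-] = 8.06 × 10^-5 M.
Second step: Ka2 = [H+][S^2-]/[HS-] ≈ [S^2-] (since [H+] ≈ [HS-]).
So [S^2-] ≈ Ka2.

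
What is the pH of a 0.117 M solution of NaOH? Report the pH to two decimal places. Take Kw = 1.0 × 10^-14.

pH = 13.07

NaOH is a strong base; [OH-] = 0.117 M.
pOH = -log(0.117) = 0.93
pH = 14.00 - 0.93 = 13.07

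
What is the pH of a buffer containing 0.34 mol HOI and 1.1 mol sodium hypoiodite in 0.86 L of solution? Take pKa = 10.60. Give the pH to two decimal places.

pH = 11.11

Henderson–Hasselbalch: pH = pKa + log([OI-]/[HOI]) = 10.60 + log(1.1/0.34)
pH = 10.60 + (+0.510) = 11.11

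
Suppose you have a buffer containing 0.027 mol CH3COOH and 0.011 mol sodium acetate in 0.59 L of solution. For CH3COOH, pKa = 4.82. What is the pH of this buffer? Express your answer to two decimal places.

Henderson–Hasselbalch: pH = pKa + log([CH3COO-]/[CH3COOH]) = 4.82 + log(0.011/0.027)
pH = 4.82 + (-0.390) = 4.43

pH = 4.43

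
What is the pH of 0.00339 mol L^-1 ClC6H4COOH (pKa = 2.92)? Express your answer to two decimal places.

ClC6H4COOH ⇌ ClC6H4COO- + H+
Ka = 10^(−2.92) = 1.20 × 10^-3
Ka = x²/(0.00339 − x) = 1.20 × 10^-3
The 5% rule fails; solving x² + Ka·x − Ka·C₀ = 0 exactly:
x = [−0.0012 + √(0.0012² + 1.63e-05)]/2 = 1.50 × 10^-3 M
pH = −log(1.50 × 10^-3) = 2.82

pH = 2.82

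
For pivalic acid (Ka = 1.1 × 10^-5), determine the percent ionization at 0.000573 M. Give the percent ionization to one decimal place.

(CH3)3CCOOH ⇌ (CH3)3CCOO- + H+; let x = [H+] at equilibrium.
Ka = x²/(C₀ − x); solving the quadratic gives x = 7.41 × 10^-5 M.
% ionization = x/C₀ × 100% = 7.41 × 10^-5/0.000573 × 100% = 12.9%

12.9%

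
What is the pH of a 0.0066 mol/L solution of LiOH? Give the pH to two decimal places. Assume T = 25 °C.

LiOH is a strong base; [OH-] = 0.0066 M.
pOH = -log(0.0066) = 2.18
pH = 14.00 - 2.18 = 11.82

pH = 11.82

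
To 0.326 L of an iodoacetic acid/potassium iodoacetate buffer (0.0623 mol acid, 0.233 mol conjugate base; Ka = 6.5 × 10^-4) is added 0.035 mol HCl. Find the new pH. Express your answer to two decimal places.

pH = 3.50

Added H+ converts ICH2COO- to ICH2COOH: ICH2COOH → 0.0973 mol, ICH2COO- → 0.198 mol.
pKa = −log(6.5 × 10^-4) = 3.187
Henderson–Hasselbalch with mole ratio 0.198/0.0973: pH = 3.187 + (+0.309)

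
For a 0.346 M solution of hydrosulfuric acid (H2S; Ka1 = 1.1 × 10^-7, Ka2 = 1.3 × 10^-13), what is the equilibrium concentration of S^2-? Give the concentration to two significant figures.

1.3 × 10^-13 M

First ionization gives [H+] ≈ [HS-] = 1.95 × 10^-4 M.
Second step: Ka2 = [H+][S^2-]/[HS-] ≈ [S^2-] (since [H+] ≈ [HS-]).
So [S^2-] ≈ Ka2.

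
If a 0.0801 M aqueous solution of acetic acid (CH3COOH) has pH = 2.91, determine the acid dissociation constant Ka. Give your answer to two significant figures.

Ka = 1.9 × 10^-5

[H+] = 10^(-2.91) = 1.23 × 10^-3 M
At equilibrium [HA] = 0.0801 − 1.23 × 10^-3 = 7.89 × 10^-2 M
Ka = [H+][A-]/[HA] = (1.23 × 10^-3)² / 7.89 × 10^-2 = 1.9 × 10^-5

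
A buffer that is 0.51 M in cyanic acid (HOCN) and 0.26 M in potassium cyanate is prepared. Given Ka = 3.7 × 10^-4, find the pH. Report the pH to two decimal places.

pKa = −log(3.7 × 10^-4) = 3.432
pH = pKa + log([A⁻]/[HA]) = 3.432 + log(0.26/0.51)
pH = 3.432 + (-0.293) = 3.14

pH = 3.14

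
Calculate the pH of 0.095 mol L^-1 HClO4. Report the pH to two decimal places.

HClO4 is a strong acid and dissociates completely, so [H+] = 0.095 M.
pH = -log(0.095) = 1.02

pH = 1.02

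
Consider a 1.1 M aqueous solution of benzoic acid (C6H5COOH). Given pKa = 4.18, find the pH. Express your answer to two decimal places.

pH = 2.07

C6H5COOH ⇌ C6H5COO- + H+
Ka = 10^(−4.18) = 6.61 × 10^-5
Ka = [H+]²/(1.1 − [H+]) = 6.61 × 10^-5
Since Ka ≪ C₀, [H+] ≈ √(Ka·C₀) = 8.53 × 10^-3 M.
Check: 0.78% ionized — well under 5%, approximation valid.
pH = −log[H+] = −log(8.53 × 10^-3) = 2.07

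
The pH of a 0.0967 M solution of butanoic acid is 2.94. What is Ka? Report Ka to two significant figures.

Ka = 1.4 × 10^-5

[H+] = 10^(-2.94) = 1.15 × 10^-3 M
At equilibrium [HA] = 0.0967 − 1.15 × 10^-3 = 9.55 × 10^-2 M
Ka = [H+][A-]/[HA] = (1.15 × 10^-3)² / 9.55 × 10^-2 = 1.4 × 10^-5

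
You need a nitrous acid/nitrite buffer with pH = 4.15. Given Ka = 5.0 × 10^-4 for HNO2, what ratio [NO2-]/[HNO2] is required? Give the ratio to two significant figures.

pKa = -log(5.0 × 10^-4) = 3.301
pH = pKa + log(r) ⇒ log(r) = 4.15 − 3.301 = +0.849
r = [NO2-]/[HNO2] = 10^(+0.849) = 7.06

ratio = 7.1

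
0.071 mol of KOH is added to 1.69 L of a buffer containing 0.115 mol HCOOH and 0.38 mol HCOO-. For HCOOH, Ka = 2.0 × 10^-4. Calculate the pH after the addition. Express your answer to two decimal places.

OH- converts HCOOH to HCOO-: HCOOH → 0.044 mol, HCOO- → 0.451 mol.
pKa = −log(2.0 × 10^-4) = 3.699
Henderson–Hasselbalch with mole ratio 0.451/0.044: pH = 3.699 + (+1.011)

pH = 4.71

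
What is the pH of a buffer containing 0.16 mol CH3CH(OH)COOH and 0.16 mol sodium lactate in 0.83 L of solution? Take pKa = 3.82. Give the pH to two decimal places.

Henderson–Hasselbalch: pH = pKa + log([CH3CH(OH)COO-]/[CH3CH(OH)COOH]) = 3.82 + log(0.16/0.16)
pH = 3.82 + (+0.000) = 3.82

pH = 3.82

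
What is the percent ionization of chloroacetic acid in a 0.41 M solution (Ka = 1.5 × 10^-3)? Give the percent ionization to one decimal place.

ClCH2COOH ⇌ ClCH2COO- + H+; let x = [H+] at equilibrium.
Ka = x²/(C₀ − x); solving the quadratic gives x = 2.41 × 10^-2 M.
% ionization = x/C₀ × 100% = 2.41 × 10^-2/0.41 × 100% = 5.9%

5.9%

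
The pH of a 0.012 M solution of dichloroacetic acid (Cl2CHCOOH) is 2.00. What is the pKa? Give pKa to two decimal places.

[H+] = 10^(-2.00) = 1.00 × 10^-2 M
At equilibrium [HA] = 0.012 − 1.00 × 10^-2 = 2.00 × 10^-3 M
Ka = [H+][A-]/[HA] = (1.00 × 10^-2)² / 2.00 × 10^-3 = 5.00 × 10^-2
pKa = -log(5.00 × 10^-2) = 1.30

pKa = 1.30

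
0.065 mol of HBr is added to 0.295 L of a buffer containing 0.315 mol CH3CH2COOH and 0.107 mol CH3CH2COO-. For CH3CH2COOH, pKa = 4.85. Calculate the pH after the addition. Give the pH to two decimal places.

After neutralization: n(CH3CH2COOH) = 0.38 mol, n(CH3CH2COO-) = 0.042 mol.
pH = pKa + log(n_CH3CH2COO-/n_CH3CH2COOH) = 4.85 + log(0.042/0.38) = 4.85 + (-0.957)

pH = 3.89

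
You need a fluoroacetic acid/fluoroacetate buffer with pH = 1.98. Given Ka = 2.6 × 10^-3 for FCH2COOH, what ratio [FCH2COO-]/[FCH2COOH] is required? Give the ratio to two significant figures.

ratio = 0.25

pKa = -log(2.6 × 10^-3) = 2.585
pH = pKa + log(r) ⇒ log(r) = 1.98 − 2.585 = -0.605
r = [FCH2COO-]/[FCH2COOH] = 10^(-0.605) = 0.248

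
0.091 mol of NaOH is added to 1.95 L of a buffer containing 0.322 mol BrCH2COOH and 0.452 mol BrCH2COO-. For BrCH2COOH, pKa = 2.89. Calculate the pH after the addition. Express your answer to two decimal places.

pH = 3.26

After neutralization: n(BrCH2COOH) = 0.231 mol, n(BrCH2COO-) = 0.543 mol.
pH = pKa + log(n_BrCH2COO-/n_BrCH2COOH) = 2.89 + log(0.543/0.231) = 2.89 + (+0.371)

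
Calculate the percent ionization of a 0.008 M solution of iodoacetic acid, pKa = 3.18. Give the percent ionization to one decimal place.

24.9%

ICH2COOH ⇌ ICH2COO- + H+; let x = [H+] at equilibrium.
Ka = 10^(−3.18) = 6.61 × 10^-4
Solve x² + 0.000661x − 5.29e-06 = 0 → x = 1.99 × 10^-3 M
Fraction ionized = 1.99 × 10^-3 / 0.008 = 0.2487 → 24.9%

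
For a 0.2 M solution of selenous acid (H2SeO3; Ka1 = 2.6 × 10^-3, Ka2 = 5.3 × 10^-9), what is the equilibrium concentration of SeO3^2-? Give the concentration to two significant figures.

First ionization gives [H+] ≈ [HSeO3-] = 2.15 × 10^-2 M.
Second step: Ka2 = [H+][SeO3^2-]/[HSeO3-] ≈ [SeO3^2-] (since [H+] ≈ [HSeO3-]).
So [SeO3^2-] ≈ Ka2.

5.3 × 10^-9 M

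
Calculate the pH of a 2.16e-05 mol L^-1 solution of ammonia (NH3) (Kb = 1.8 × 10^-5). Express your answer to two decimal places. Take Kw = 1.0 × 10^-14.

pH = 9.10

NH3 + H2O ⇌ NH4+ + OH-
Kb = [OH-]²/(2.16e-05 − [OH-]) = 1.8 × 10^-5
Here C₀/Kb ≈ 1.2, so the small-[OH-] approximation fails. Use the quadratic:
[OH-] = (−Kb + √(Kb² + 4·Kb·C₀))/2 = 1.27 × 10^-5 M
pOH = −log(1.27 × 10^-5) = 4.90; pH = 14.00 − 4.90 = 9.10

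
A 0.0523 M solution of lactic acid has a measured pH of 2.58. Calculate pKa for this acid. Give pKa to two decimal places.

pKa = 3.86

[H+] = 10^(-2.58) = 2.63 × 10^-3 M
At equilibrium [HA] = 0.0523 − 2.63 × 10^-3 = 4.97 × 10^-2 M
Ka = [H+][A-]/[HA] = (2.63 × 10^-3)² / 4.97 × 10^-2 = 1.39 × 10^-4
pKa = -log(1.39 × 10^-4) = 3.86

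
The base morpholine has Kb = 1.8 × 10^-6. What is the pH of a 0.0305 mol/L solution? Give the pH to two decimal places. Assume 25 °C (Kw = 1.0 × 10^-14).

pH = 10.37

C4H8ONH + H2O ⇌ C4H8ONH2+ + OH-
Let x = [OH-] at equilibrium. Kb = x²/(0.0305 − x).
Neglecting x in the denominator: x = √(1.8 × 10^-6 × 0.0305) = 2.34 × 10^-4 M
Check: 0.77% ionized — well under 5%, approximation valid.
pOH = 3.63, so pH = 14.00 − pOH = 10.37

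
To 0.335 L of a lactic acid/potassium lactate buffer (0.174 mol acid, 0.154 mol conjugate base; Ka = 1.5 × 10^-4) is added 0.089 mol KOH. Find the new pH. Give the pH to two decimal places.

OH- converts CH3CH(OH)COOH to CH3CH(OH)COO-: CH3CH(OH)COOH → 0.085 mol, CH3CH(OH)COO- → 0.243 mol.
pKa = −log(1.5 × 10^-4) = 3.824
pH = pKa + log([A⁻]/[HA]) = 3.824 + log(0.243/0.085) = 3.824 +0.456

pH = 4.28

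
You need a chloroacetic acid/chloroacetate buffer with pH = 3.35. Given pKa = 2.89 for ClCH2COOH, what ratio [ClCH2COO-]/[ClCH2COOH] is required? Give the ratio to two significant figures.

ratio = 2.9

pH = pKa + log(r) ⇒ log(r) = 3.35 − 2.89 = +0.46
r = [ClCH2COO-]/[ClCH2COOH] = 10^(+0.46) = 2.88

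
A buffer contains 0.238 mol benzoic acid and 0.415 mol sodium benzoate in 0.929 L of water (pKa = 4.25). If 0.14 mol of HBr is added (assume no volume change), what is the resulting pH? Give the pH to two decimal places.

Added H+ converts C6H5COO- to C6H5COOH: C6H5COOH → 0.378 mol, C6H5COO- → 0.275 mol.
pH = pKa + log([A⁻]/[HA]) = 4.25 + log(0.275/0.378) = 4.25 -0.138

pH = 4.11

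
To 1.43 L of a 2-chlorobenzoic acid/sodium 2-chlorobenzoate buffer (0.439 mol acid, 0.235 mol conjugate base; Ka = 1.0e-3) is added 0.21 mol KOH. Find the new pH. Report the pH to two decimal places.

pH = 3.29

OH- converts ClC6H4COOH to ClC6H4COO-: ClC6H4COOH → 0.229 mol, ClC6H4COO- → 0.445 mol.
pKa = −log(1.0 × 10^-3) = 3.000
pH = pKa + log(n_ClC6H4COO-/n_ClC6H4COOH) = 3.000 + log(0.445/0.229) = 3.000 + (+0.289)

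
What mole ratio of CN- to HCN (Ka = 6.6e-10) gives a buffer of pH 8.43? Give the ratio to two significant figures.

ratio = 0.18

pKa = -log(6.6 × 10^-10) = 9.180
pH = pKa + log(r) ⇒ log(r) = 8.43 − 9.180 = -0.750
r = [CN-]/[HCN] = 10^(-0.750) = 0.178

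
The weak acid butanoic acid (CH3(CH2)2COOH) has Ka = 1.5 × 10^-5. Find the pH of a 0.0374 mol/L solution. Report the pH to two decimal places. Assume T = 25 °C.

pH = 3.13

CH3(CH2)2COOH ⇌ CH3(CH2)2COO- + H+
From the ICE table, Ka = [H+]²/(0.0374 − [H+]) = 1.5 × 10^-5.
Since Ka ≪ C₀, [H+] ≈ √(Ka·C₀) = 7.49 × 10^-4 M.
pH = −log(7.49 × 10^-4) = 3.13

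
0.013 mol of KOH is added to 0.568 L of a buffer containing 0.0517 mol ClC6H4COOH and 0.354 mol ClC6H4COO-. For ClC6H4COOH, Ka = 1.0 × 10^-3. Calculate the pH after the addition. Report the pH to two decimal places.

OH- converts ClC6H4COOH to ClC6H4COO-: ClC6H4COOH → 0.0387 mol, ClC6H4COO- → 0.367 mol.
pKa = −log(1.0 × 10^-3) = 3.000
pH = pKa + log([A⁻]/[HA]) = 3.000 + log(0.367/0.0387) = 3.000 +0.977

pH = 3.98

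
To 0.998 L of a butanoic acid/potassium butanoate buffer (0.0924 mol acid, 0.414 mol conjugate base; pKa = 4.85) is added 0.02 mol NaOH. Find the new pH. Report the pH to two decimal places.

pH = 5.63

OH- converts CH3(CH2)2COOH to CH3(CH2)2COO-: CH3(CH2)2COOH → 0.0724 mol, CH3(CH2)2COO- → 0.434 mol.
pH = pKa + log(n_CH3(CH2)2COO-/n_CH3(CH2)2COOH) = 4.85 + log(0.434/0.0724) = 4.85 + (+0.778)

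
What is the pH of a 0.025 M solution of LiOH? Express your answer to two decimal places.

pH = 12.40

LiOH is a strong base; [OH-] = 0.025 M.
pOH = -log(0.025) = 1.60
pH = 14.00 - 1.60 = 12.40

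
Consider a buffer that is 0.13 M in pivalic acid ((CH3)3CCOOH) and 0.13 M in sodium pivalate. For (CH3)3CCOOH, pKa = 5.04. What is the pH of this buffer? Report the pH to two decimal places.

pH = 5.04

Using pH = pKa + log([base]/[acid]) with [base]/[acid] = 0.13/0.13:
pH = 5.04 + (+0.000) = 5.04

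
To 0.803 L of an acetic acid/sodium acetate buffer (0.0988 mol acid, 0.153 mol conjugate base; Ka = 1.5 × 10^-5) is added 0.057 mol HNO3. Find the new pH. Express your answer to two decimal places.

pH = 4.61

After neutralization: n(CH3COOH) = 0.156 mol, n(CH3COO-) = 0.096 mol.
pKa = −log(1.5 × 10^-5) = 4.824
pH = pKa + log(n_CH3COO-/n_CH3COOH) = 4.824 + log(0.096/0.156) = 4.824 + (-0.211)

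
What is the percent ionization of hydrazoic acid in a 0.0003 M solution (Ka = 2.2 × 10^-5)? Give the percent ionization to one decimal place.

HN3 ⇌ N3- + H+; let x = [H+] at equilibrium.
Solve x² + 2.2e-05x − 6.6e-09 = 0 → x = 7.10 × 10^-5 M
% ionization = x/C₀ × 100% = 7.10 × 10^-5/0.0003 × 100% = 23.7%

23.7%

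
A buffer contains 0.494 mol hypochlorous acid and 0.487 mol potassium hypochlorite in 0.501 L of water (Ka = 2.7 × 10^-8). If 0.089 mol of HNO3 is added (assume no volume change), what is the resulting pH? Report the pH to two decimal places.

pH = 7.40

Added H+ converts OCl- to HOCl: HOCl → 0.583 mol, OCl- → 0.398 mol.
pKa = −log(2.7 × 10^-8) = 7.569
pH = pKa + log([A⁻]/[HA]) = 7.569 + log(0.398/0.583) = 7.569 -0.166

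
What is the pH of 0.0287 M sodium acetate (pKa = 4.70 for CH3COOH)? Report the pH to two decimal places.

pH = 8.58

CH3COO- is the conjugate base of the weak acid CH3COOH.
Ka = 10^(−4.70) = 2.00 × 10^-5
Kb = Kw/Ka = 1.0×10^-14 / 2.00 × 10^-5 = 5.00 × 10^-10
Let x = [OH-] at equilibrium. Kb = x²/(0.0287 − x).
Since Kb ≪ C₀, x ≈ √(Kb·C₀) = 3.79 × 10^-6 M.
Check: 0.013% ionized — well under 5%, approximation valid.
pOH = −log(3.79 × 10^-6) = 5.42; pH = 14.00 − 5.42 = 8.58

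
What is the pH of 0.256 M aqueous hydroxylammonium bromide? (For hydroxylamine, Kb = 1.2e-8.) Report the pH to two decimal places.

pH = 3.34

NH3OH+ is the conjugate acid of the weak base NH2OH.
Ka = Kw/Kb = 1.0×10^-14 / 1.2 × 10^-8 = 8.33 × 10^-7
Ka = [H+]²/(0.256 − [H+]) = 8.33 × 10^-7
Neglecting [H+] in the denominator: [H+] = √(8.33 × 10^-7 × 0.256) = 4.62 × 10^-4 M
([H+]/C₀ = 0.18% < 5%, so the approximation holds.)
pH = −log(4.62 × 10^-4) = 3.34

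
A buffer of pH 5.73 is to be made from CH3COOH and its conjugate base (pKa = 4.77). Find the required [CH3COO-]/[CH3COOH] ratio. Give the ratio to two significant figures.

pH = pKa + log(r) ⇒ log(r) = 5.73 − 4.77 = +0.96
r = [CH3COO-]/[CH3COOH] = 10^(+0.96) = 9.12

ratio = 9.1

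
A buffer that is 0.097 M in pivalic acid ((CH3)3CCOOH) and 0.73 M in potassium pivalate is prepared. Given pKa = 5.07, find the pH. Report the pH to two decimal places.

pH = pKa + log([A⁻]/[HA]) = 5.07 + log(0.73/0.097)
pH = 5.07 + (+0.877) = 5.95

pH = 5.95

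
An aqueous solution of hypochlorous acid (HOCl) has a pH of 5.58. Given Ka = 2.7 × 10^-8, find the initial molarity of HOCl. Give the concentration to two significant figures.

C₀ = 2.6 × 10^-4 M

[H+] = 10^(-5.58) = 2.63 × 10^-6 M = x
Ka = x²/(C₀ − x) ⇒ C₀ = x + x²/Ka
C₀ = 2.63 × 10^-6 + (2.63 × 10^-6)²/(2.7 × 10^-8) = 2.59 × 10^-4 M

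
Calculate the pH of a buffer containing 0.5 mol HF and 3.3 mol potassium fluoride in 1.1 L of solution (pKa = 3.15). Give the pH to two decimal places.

Henderson–Hasselbalch: pH = pKa + log([F-]/[HF]) = 3.15 + log(3.3/0.5)
pH = 3.15 + (+0.820) = 3.97

pH = 3.97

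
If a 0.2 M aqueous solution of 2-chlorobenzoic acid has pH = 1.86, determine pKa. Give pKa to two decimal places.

pKa = 2.99

[H+] = 10^(-1.86) = 1.38 × 10^-2 M
At equilibrium [HA] = 0.2 − 1.38 × 10^-2 = 1.86 × 10^-1 M
Ka = [H+][A-]/[HA] = (1.38 × 10^-2)² / 1.86 × 10^-1 = 1.02 × 10^-3
pKa = -log(1.02 × 10^-3) = 2.99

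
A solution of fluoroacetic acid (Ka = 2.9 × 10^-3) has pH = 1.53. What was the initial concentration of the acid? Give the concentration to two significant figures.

[H+] = 10^(-1.53) = 2.95 × 10^-2 M = x
Ka = x²/(C₀ − x) ⇒ C₀ = x + x²/Ka
C₀ = 2.95 × 10^-2 + (2.95 × 10^-2)²/(2.9 × 10^-3) = 3.30 × 10^-1 M

C₀ = 3.3 × 10^-1 M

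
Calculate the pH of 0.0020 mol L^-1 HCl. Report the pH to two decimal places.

HCl is a strong acid and dissociates completely, so [H+] = 0.0020 M.
pH = -log(0.002) = 2.70

pH = 2.70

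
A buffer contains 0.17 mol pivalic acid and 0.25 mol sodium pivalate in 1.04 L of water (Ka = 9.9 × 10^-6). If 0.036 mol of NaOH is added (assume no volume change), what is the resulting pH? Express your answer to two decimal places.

After neutralization: n((CH3)3CCOOH) = 0.134 mol, n((CH3)3CCOO-) = 0.286 mol.
pKa = −log(9.9 × 10^-6) = 5.004
Henderson–Hasselbalch with mole ratio 0.286/0.134: pH = 5.004 + (+0.329)

pH = 5.33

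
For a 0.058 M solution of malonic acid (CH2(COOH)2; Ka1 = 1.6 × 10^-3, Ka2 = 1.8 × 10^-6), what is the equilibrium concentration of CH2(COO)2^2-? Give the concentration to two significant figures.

1.8 × 10^-6 M

First ionization gives [H+] ≈ [CH2(COOH)COO-] = 8.87 × 10^-3 M.
Second step: Ka2 = [H+][CH2(COO)2^2-]/[CH2(COOH)COO-] ≈ [CH2(COO)2^2-] (since [H+] ≈ [CH2(COOH)COO-]).
So [CH2(COO)2^2-] ≈ Ka2.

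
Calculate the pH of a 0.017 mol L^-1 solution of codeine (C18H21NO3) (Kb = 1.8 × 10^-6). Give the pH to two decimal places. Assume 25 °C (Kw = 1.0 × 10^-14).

C18H21NO3 + H2O ⇌ C18H22NO3+ + OH-
Kb = x²/(0.017 − x) = 1.8 × 10^-6
Neglecting x in the denominator: x = √(1.8 × 10^-6 × 0.017) = 1.75 × 10^-4 M
Check: 1% ionized — well under 5%, approximation valid.
pOH = 3.76, so pH = 14.00 − pOH = 10.24

pH = 10.24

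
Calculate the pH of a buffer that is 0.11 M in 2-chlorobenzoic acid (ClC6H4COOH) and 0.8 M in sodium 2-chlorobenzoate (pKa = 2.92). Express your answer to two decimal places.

Using pH = pKa + log([base]/[acid]) with [base]/[acid] = 0.8/0.11:
pH = 2.92 + (+0.862) = 3.78

pH = 3.78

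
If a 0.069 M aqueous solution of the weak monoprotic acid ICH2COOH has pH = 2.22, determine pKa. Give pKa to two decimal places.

[H+] = 10^(-2.22) = 6.03 × 10^-3 M
At equilibrium [HA] = 0.069 − 6.03 × 10^-3 = 6.30 × 10^-2 M
Ka = [H+][A-]/[HA] = (6.03 × 10^-3)² / 6.30 × 10^-2 = 5.77 × 10^-4
pKa = -log(5.77 × 10^-4) = 3.24

pKa = 3.24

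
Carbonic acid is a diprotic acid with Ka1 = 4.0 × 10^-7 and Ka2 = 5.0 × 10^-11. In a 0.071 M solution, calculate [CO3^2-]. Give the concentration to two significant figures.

First ionization gives [H+] ≈ [HCO3-] = 1.69 × 10^-4 M.
Second step: Ka2 = [H+][CO3^2-]/[HCO3-] ≈ [CO3^2-] (since [H+] ≈ [HCO3-]).
So [CO3^2-] ≈ Ka2.

5.0 × 10^-11 M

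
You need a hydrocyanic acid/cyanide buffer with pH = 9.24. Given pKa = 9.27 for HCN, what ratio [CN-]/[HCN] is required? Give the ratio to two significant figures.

pH = pKa + log(r) ⇒ log(r) = 9.24 − 9.27 = -0.03
r = [CN-]/[HCN] = 10^(-0.03) = 0.933

ratio = 0.93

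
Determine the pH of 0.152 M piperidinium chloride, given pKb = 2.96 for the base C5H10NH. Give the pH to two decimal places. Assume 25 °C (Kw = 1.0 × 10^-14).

pH = 5.93

C5H10NH2+ is the conjugate acid of the weak base C5H10NH.
Kb = 10^(−2.96) = 1.10 × 10^-3
Ka = Kw/Kb = 1.0×10^-14 / 1.10 × 10^-3 = 9.09 × 10^-12
Let x = [H+] at equilibrium. Ka = x²/(0.152 − x).
Neglecting x in the denominator: x = √(9.09 × 10^-12 × 0.152) = 1.18 × 10^-6 M
Check: 0.00077% ionized — well under 5%, approximation valid.
pH = −log[H+] = −log(1.18 × 10^-6) = 5.93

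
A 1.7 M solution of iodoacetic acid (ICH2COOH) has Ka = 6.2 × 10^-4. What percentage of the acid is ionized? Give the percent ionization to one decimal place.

ICH2COOH ⇌ ICH2COO- + H+; let x = [H+] at equilibrium.
x ≈ √(Ka·C₀) = √(6.2 × 10^-4 × 1.7) = 3.25 × 10^-2 M
% ionization = x/C₀ × 100% = 3.25 × 10^-2/1.7 × 100% = 1.9%

1.9%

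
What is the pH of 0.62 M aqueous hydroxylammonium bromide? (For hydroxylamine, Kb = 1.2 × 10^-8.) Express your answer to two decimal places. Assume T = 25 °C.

NH3OH+ is the conjugate acid of the weak base NH2OH.
Ka = Kw/Kb = 1.0×10^-14 / 1.2 × 10^-8 = 8.33 × 10^-7
From the ICE table, Ka = [H+]²/(0.62 − [H+]) = 8.33 × 10^-7.
Neglecting [H+] in the denominator: [H+] = √(8.33 × 10^-7 × 0.62) = 7.19 × 10^-4 M
Check: 0.12% ionized — well under 5%, approximation valid.
pH = −log[H+] = −log(7.19 × 10^-4) = 3.14

pH = 3.14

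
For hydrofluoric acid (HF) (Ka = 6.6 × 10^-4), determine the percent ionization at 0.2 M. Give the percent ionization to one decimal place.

HF ⇌ F- + H+; let x = [H+] at equilibrium.
Solve x² + 0.00066x − 0.000132 = 0 → x = 1.12 × 10^-2 M
% ionization = x/C₀ × 100% = 1.12 × 10^-2/0.2 × 100% = 5.6%

5.6%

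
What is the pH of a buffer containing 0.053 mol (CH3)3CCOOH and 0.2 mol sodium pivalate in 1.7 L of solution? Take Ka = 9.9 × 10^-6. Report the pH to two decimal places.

pH = 5.58

pKa = −log(9.9 × 10^-6) = 5.004
pH = pKa + log([A⁻]/[HA]) = 5.004 + log(0.2/0.053)
pH = 5.004 + (+0.577) = 5.58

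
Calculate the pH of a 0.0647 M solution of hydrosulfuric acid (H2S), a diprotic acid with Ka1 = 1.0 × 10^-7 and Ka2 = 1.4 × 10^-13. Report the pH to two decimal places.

Ka1 ≫ Ka2, so treat the first dissociation as the only significant source of H+.
Ka1 = x²/(0.0647 − x) = 1.0 × 10^-7
x ≈ √(1.0 × 10^-7 × 0.0647) = 8.04 × 10^-5 M
pH = −log(8.04 × 10^-5) = 4.09

pH = 4.09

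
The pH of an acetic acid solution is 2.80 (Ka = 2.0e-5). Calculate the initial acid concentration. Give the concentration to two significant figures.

C₀ = 1.3 × 10^-1 M

[H+] = 10^(-2.80) = 1.58 × 10^-3 M = x
Ka = x²/(C₀ − x) ⇒ C₀ = x + x²/Ka
C₀ = 1.58 × 10^-3 + (1.58 × 10^-3)²/(2.0 × 10^-5) = 1.26 × 10^-1 M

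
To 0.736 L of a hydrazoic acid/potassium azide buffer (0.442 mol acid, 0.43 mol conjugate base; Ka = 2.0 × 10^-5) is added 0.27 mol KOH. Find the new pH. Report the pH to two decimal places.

pH = 5.31

OH- converts HN3 to N3-: HN3 → 0.172 mol, N3- → 0.7 mol.
pKa = −log(2.0 × 10^-5) = 4.699
pH = pKa + log(n_N3-/n_HN3) = 4.699 + log(0.7/0.172) = 4.699 + (+0.610)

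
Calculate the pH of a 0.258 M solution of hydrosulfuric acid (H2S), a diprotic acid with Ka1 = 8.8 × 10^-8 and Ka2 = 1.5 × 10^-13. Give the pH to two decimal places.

pH = 3.82

Since Ka1 ≫ Ka2, the first ionization dominates [H+].
Ka1 = x²/(0.258 − x) = 8.8 × 10^-8
x ≈ √(8.8 × 10^-8 × 0.258) = 1.51 × 10^-4 M
pH = −log(1.51 × 10^-4) = 3.82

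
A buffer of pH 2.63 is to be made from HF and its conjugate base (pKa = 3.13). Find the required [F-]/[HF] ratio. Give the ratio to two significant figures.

pH = pKa + log(r) ⇒ log(r) = 2.63 − 3.13 = -0.50
r = [F-]/[HF] = 10^(-0.50) = 0.316

ratio = 0.32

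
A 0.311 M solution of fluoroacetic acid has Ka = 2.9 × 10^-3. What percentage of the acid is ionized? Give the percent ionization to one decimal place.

9.2%

FCH2COOH ⇌ FCH2COO- + H+; let x = [H+] at equilibrium.
Ka = x²/(C₀ − x); solving the quadratic gives x = 2.86 × 10^-2 M.
Fraction ionized = 2.86 × 10^-2 / 0.311 = 0.0920 → 9.2%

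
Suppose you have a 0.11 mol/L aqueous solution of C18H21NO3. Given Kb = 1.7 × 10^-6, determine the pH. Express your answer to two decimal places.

C18H21NO3 + H2O ⇌ C18H22NO3+ + OH-
From the ICE table, Kb = x²/(0.11 − x) = 1.7 × 10^-6.
Since Kb ≪ C₀, x ≈ √(Kb·C₀) = 4.32 × 10^-4 M.
(x/C₀ = 0.39% < 5%, so the approximation holds.)
pOH = 3.36, so pH = 14.00 − pOH = 10.64

pH = 10.64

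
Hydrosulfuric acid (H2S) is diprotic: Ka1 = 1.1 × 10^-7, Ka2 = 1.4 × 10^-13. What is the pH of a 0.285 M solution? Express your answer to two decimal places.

pH = 3.75

Since Ka1 ≫ Ka2, the first ionization dominates [H+].
Ka1 = x²/(0.285 − x) = 1.1 × 10^-7
x ≈ √(1.1 × 10^-7 × 0.285) = 1.77 × 10^-4 M
pH = −log(1.77 × 10^-4) = 3.75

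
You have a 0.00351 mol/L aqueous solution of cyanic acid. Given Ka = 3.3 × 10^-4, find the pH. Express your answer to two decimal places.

pH = 3.03

HOCN ⇌ OCN- + H+
Ka = x²/(0.00351 − x) = 3.3 × 10^-4
Here C₀/Ka ≈ 10.6, so the small-x approximation fails. Use the quadratic:
x = [−0.00033 + √(0.00033² + 4.63e-06)]/2 = 9.24 × 10^-4 M
pH = −log[H+] = −log(9.24 × 10^-4) = 3.03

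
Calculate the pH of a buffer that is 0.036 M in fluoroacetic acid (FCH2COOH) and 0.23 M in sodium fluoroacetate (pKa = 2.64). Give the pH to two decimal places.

pH = 3.45

pH = pKa + log([A⁻]/[HA]) = 2.64 + log(0.23/0.036)
pH = 2.64 + (+0.805) = 3.45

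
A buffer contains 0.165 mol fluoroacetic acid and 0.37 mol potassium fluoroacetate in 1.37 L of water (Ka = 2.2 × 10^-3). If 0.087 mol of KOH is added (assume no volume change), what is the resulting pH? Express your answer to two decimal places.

pH = 3.43

After neutralization: n(FCH2COOH) = 0.078 mol, n(FCH2COO-) = 0.457 mol.
pKa = −log(2.2 × 10^-3) = 2.658
pH = pKa + log(n_FCH2COO-/n_FCH2COOH) = 2.658 + log(0.457/0.078) = 2.658 + (+0.768)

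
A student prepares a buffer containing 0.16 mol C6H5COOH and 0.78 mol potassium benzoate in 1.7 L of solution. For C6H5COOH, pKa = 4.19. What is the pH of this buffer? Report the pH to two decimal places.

pH = 4.88

Henderson–Hasselbalch: pH = pKa + log([C6H5COO-]/[C6H5COOH]) = 4.19 + log(0.78/0.16)
pH = 4.19 + (+0.688) = 4.88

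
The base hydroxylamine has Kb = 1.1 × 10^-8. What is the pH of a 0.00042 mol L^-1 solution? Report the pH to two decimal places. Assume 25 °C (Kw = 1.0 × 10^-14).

NH2OH + H2O ⇌ NH3OH+ + OH-
Let x = [OH-] at equilibrium. Kb = x²/(0.00042 − x).
Since Kb ≪ C₀, x ≈ √(Kb·C₀) = 2.15 × 10^-6 M.
pOH = −log(2.15 × 10^-6) = 5.67; pH = 14.00 − 5.67 = 8.33

pH = 8.33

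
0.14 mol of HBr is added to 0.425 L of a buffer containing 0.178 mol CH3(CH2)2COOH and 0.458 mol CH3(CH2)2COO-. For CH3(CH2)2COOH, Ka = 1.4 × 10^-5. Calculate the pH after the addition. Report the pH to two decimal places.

Added H+ converts CH3(CH2)2COO- to CH3(CH2)2COOH: CH3(CH2)2COOH → 0.318 mol, CH3(CH2)2COO- → 0.318 mol.
pKa = −log(1.4 × 10^-5) = 4.854
Henderson–Hasselbalch with mole ratio 0.318/0.318: pH = 4.854 + (+0.000)

pH = 4.85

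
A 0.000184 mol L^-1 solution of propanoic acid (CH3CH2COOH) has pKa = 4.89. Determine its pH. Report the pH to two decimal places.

pH = 4.37

CH3CH2COOH ⇌ CH3CH2COO- + H+
Ka = 10^(−4.89) = 1.29 × 10^-5
Let x = [H+] at equilibrium. Ka = x²/(0.000184 − x).
The 5% rule fails; solving x² + Ka·x − Ka·C₀ = 0 exactly:
x = [−1.29e-05 + √(1.29e-05² + 9.49e-09)]/2 = 4.27 × 10^-5 M
pH = −log(4.27 × 10^-5) = 4.37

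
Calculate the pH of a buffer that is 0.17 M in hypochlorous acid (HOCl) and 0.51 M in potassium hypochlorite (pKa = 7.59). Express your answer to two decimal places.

pH = 8.07

pH = pKa + log([A⁻]/[HA]) = 7.59 + log(0.51/0.17)
pH = 7.59 + (+0.477) = 8.07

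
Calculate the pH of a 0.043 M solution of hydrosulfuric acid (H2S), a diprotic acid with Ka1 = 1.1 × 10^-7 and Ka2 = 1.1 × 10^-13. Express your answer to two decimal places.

pH = 4.16

Since Ka1 ≫ Ka2, the first ionization dominates [H+].
Ka1 = x²/(0.043 − x) = 1.1 × 10^-7
x ≈ √(1.1 × 10^-7 × 0.043) = 6.88 × 10^-5 M
pH = −log(6.88 × 10^-5) = 4.16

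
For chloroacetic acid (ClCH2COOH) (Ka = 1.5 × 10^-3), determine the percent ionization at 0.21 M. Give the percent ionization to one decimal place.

8.1%

ClCH2COOH ⇌ ClCH2COO- + H+; let x = [H+] at equilibrium.
Ka = x²/(C₀ − x); solving the quadratic gives x = 1.70 × 10^-2 M.
Fraction ionized = 1.70 × 10^-2 / 0.21 = 0.0810 → 8.1%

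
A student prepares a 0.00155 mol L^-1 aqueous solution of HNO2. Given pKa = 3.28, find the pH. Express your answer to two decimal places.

HNO2 ⇌ NO2- + H+
Ka = 10^(−3.28) = 5.25 × 10^-4
Ka = [H+]²/(0.00155 − [H+]) = 5.25 × 10^-4
The 5% rule fails; solving [H+]² + Ka·[H+] − Ka·C₀ = 0 exactly:
[H+] = (−Ka + √(Ka² + 4·Ka·C₀))/2 = 6.77 × 10^-4 M
pH = −log(6.77 × 10^-4) = 3.17

pH = 3.17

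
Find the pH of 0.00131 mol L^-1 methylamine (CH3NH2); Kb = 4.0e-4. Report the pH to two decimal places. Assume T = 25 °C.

CH3NH2 + H2O ⇌ CH3NH3+ + OH-
From the ICE table, Kb = [OH-]²/(0.00131 − [OH-]) = 4.0 × 10^-4.
[OH-] is not negligible relative to C₀; solve [OH-]² + 0.0004·[OH-] − 5.24e-07 = 0.
[OH-] = (−Kb + √(Kb² + 4·Kb·C₀))/2 = 5.51 × 10^-4 M
pOH = −log(5.51 × 10^-4) = 3.26; pH = 14.00 − 3.26 = 10.74

pH = 10.74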